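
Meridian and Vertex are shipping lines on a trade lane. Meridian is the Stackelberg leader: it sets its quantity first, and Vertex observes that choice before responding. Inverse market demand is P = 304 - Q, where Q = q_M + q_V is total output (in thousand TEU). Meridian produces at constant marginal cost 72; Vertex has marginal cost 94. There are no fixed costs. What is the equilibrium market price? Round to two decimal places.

The follower Vertex best-responds to any q_M: π_V = (304 - Q)q_V - 94q_V.
∂π_V/∂q_V = 210 - q_M - 2q_V = 0 gives the reaction function q_V = (210 - q_M)/2.
The leader anticipates this reaction. Substituting into P = 304 - Q gives P = 199 - (1/2)q_M, so π_M = (199 - (1/2)q_M)q_M - 72q_M.
Maximising: ∂π_M/∂q_M = 127 - q_M = 0, giving q_M = 127.
Then q_V = (210 - 127)/2 = 83/2.
Total output Q = 337/2, so price P = 304 - 337/2 = 271/2.

135.50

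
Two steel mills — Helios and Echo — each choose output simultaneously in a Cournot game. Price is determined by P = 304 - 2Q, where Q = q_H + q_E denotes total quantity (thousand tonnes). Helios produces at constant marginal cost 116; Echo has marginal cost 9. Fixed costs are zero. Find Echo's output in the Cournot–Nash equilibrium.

Helios's profit: π_H = (304 - 2Q)q_H - (116q_H). Setting ∂π_H/∂q_H = 0: 188 - 4q_H - 2(q_E) = 0.
Echo's first-order condition: 295 - 4q_E - 2(q_H) = 0.
So q_H = (188 - 2q_E)/4 and q_E = (295 - 2q_H)/4.
Substituting one into the other gives q_H = 27/2 and q_E = 67.

67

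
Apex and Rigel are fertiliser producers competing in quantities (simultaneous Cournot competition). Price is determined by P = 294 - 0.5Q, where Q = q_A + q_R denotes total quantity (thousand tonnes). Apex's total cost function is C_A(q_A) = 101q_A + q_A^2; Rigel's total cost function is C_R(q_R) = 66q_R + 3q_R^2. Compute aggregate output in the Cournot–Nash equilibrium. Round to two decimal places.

87.93

Apex's profit: π_A = (294 - 0.5Q)q_A - (101q_A + q_A²). Setting ∂π_A/∂q_A = 0: 193 - 3q_A - (1/2)(q_R) = 0.
Rigel's first-order condition: 228 - 7q_R - (1/2)(q_A) = 0.
Rearranging gives the reaction functions q_A = (193 - (1/2)q_R)/3 and q_R = (228 - (1/2)q_A)/7.
Solving the pair: q_A = 59.6145, q_R = 28.3133.
Total output Q = 59.6145 + 28.3133 = 87.9277.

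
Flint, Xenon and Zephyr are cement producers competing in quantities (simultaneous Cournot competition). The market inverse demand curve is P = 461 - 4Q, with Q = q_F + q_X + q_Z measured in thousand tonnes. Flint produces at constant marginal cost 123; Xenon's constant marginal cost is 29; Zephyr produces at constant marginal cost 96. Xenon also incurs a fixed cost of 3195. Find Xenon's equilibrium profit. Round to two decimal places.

Flint's profit: π_F = (461 - 4Q)q_F - (123q_F). Setting ∂π_F/∂q_F = 0: 338 - 8q_F - 4(q_X + q_Z) = 0.
Xenon's profit: π_X = (461 - 4Q)q_X - (29q_X). Setting ∂π_X/∂q_X = 0: 432 - 8q_X - 4(q_F + q_Z) = 0.
Zephyr's profit: π_Z = (461 - 4Q)q_Z - (96q_Z). Setting ∂π_Z/∂q_Z = 0: 365 - 8q_Z - 4(q_F + q_X) = 0.
Summing all 3 equations gives 1135 − 16Q = 0, hence Q = 1135/16.
Back-substituting: q_F = (338 − 1135/4)/4 = 217/16, q_X = (432 − 1135/4)/4 = 593/16, q_Z = (365 − 1135/4)/4 = 325/16.
Price P = 461 - 4·(1135/16) = 709/4.
Xenon's profit: (709/4 - 29)·(593/16) - 3195 = 2299.5156.

2299.52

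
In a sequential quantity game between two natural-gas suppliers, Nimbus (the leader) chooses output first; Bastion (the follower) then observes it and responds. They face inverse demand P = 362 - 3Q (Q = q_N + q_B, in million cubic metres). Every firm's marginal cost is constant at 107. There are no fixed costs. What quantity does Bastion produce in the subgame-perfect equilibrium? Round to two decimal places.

21.25

Solve by backward induction. Given q_N, the follower Bastion maximises π_B = (362 - 3q_N - 3q_B)q_B - 107q_B.
Follower FOC: 255 - 3q_N - 6q_B = 0, so q_B(q_N) = (255 - 3q_N)/6.
The leader anticipates this reaction. Substituting into P = 362 - 3Q gives P = 469/2 - (3/2)q_N, so π_N = (469/2 - (3/2)q_N)q_N - 107q_N.
Maximising: ∂π_N/∂q_N = 255/2 - 3q_N = 0, giving q_N = 85/2.
Then q_B = (255 - 3·(85/2))/6 = 85/4.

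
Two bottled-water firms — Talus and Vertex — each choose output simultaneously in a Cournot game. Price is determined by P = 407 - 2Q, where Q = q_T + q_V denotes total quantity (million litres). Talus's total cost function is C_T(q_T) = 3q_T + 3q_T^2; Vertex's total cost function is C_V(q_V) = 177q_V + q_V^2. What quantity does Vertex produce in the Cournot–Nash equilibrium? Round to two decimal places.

Talus's profit: π_T = (407 - 2Q)q_T - (3q_T + 3q_T²). Setting ∂π_T/∂q_T = 0: 404 - 10q_T - 2(q_V) = 0.
Vertex's profit: π_V = (407 - 2Q)q_V - (177q_V + q_V²). Setting ∂π_V/∂q_V = 0: 230 - 6q_V - 2(q_T) = 0.
So q_T = (404 - 2q_V)/10 and q_V = (230 - 2q_T)/6.
Solving the pair: q_T = 491/14, q_V = 373/14.

26.64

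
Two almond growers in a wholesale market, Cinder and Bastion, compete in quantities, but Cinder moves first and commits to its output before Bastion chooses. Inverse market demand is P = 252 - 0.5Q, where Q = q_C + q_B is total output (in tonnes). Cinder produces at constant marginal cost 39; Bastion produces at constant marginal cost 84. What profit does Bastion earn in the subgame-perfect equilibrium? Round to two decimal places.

The follower Bastion best-responds to any q_C: π_B = (252 - 0.5Q)q_B - 84q_B.
Follower FOC: 168 - (1/2)q_C - q_B = 0, so q_B(q_C) = (168 - (1/2)q_C).
Cinder substitutes q_B(q_C) into its own profit: π_C = q_C(252 - (1/2)q_C - (168 - (1/2)q_C)/2) - 39q_C = (168 - (1/4)q_C)q_C - 39q_C.
The leader's first-order condition 129 - (1/2)q_C = 0 yields q_C = 258.
Then q_B = (168 - (1/2)·258) = 39.
Price P = 252 - (1/2)·297 = 207/2.
Bastion's profit: (207/2 - 84)·39 = 1521/2.

760.50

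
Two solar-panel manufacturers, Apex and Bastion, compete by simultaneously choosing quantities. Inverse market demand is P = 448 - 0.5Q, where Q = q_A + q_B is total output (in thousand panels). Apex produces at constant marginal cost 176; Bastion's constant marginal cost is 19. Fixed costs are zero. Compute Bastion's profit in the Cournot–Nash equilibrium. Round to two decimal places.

76310.22

Apex's profit: π_A = (448 - 0.5Q)q_A - (176q_A). Setting ∂π_A/∂q_A = 0: 272 - q_A - (1/2)(q_B) = 0.
Bastion's first-order condition: 429 - q_B - (1/2)(q_A) = 0.
So q_A = (272 - (1/2)q_B) and q_B = (429 - (1/2)q_A).
Solving the pair: q_A = 230/3, q_B = 1172/3.
Price P = 448 - (1/2)·(1402/3) = 643/3.
Bastion's profit: (643/3 - 19)·(1172/3) = 76310.2222.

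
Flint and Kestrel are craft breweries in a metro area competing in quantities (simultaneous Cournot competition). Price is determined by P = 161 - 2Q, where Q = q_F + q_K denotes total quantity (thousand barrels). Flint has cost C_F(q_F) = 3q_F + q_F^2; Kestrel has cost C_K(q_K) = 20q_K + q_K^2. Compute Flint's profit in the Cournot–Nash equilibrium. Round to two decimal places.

Flint's profit: π_F = (161 - 2Q)q_F - (3q_F + q_F²). Setting ∂π_F/∂q_F = 0: 158 - 6q_F - 2(q_K) = 0.
Kestrel's first-order condition: 141 - 6q_K - 2(q_F) = 0.
Rearranging gives the reaction functions q_F = (158 - 2q_K)/6 and q_K = (141 - 2q_F)/6.
Solving the pair: q_F = 333/16, q_K = 265/16.
Price P = 161 - 2·(299/8) = 345/4.
Flint's profit: (345/4)·(333/16) - 3·(333/16) - (333/16)² = 1299.4805.

1299.48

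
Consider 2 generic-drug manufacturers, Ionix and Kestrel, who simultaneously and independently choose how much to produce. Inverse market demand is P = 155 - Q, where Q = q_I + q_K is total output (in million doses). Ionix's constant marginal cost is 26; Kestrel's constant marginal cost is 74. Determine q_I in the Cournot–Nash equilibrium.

59

Ionix's profit: π_I = (155 - Q)q_I - (26q_I). Setting ∂π_I/∂q_I = 0: 129 - 2q_I - (q_K) = 0.
Kestrel's profit: π_K = (155 - Q)q_K - (74q_K). Setting ∂π_K/∂q_K = 0: 81 - 2q_K - (q_I) = 0.
Rearranging gives the reaction functions q_I = (129 - q_K)/2 and q_K = (81 - q_I)/2.
Substituting one into the other gives q_I = 59 and q_K = 11.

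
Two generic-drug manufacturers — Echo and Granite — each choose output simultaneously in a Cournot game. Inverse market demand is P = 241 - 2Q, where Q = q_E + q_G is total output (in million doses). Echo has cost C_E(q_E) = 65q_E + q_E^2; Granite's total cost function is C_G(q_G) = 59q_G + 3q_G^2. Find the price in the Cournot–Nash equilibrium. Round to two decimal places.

164.71

Echo's profit: π_E = (241 - 2Q)q_E - (65q_E + q_E²). Setting ∂π_E/∂q_E = 0: 176 - 6q_E - 2(q_G) = 0.
Granite's profit: π_G = (241 - 2Q)q_G - (59q_G + 3q_G²). Setting ∂π_G/∂q_G = 0: 182 - 10q_G - 2(q_E) = 0.
So q_E = (176 - 2q_G)/6 and q_G = (182 - 2q_E)/10.
Solving the pair: q_E = 349/14, q_G = 185/14.
Total output Q = 267/7, so price P = 241 - 2·(267/7) = 1153/7.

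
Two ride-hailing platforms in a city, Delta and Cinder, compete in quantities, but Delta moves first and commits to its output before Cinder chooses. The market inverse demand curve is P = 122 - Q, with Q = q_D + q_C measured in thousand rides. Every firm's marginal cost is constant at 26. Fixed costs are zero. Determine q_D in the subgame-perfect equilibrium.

Solve by backward induction. Given q_D, the follower Cinder maximises π_C = (122 - q_D - q_C)q_C - 26q_C.
Setting the follower's marginal profit to zero, 96 - q_D - 2q_C = 0, i.e. q_C = (96 - q_D)/2.
Delta substitutes q_C(q_D) into its own profit: π_D = q_D(122 - q_D - (96 - q_D)/2) - 26q_D = (74 - (1/2)q_D)q_D - 26q_D.
Leader FOC: 48 - q_D = 0, so q_D = 48.
Then q_C = (96 - 48)/2 = 24.

48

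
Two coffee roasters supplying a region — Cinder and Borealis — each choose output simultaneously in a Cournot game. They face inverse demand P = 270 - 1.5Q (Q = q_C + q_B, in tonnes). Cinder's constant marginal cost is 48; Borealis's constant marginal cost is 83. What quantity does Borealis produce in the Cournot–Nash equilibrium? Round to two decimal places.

33.78

Cinder's profit: π_C = (270 - 1.5Q)q_C - (48q_C). Setting ∂π_C/∂q_C = 0: 222 - 3q_C - (3/2)(q_B) = 0.
Borealis's profit: π_B = (270 - 1.5Q)q_B - (83q_B). Setting ∂π_B/∂q_B = 0: 187 - 3q_B - (3/2)(q_C) = 0.
Best responses: q_C = (222 - (3/2)q_B)/3, q_B = (187 - (3/2)q_C)/3.
Substituting one into the other gives q_C = 514/9 and q_B = 304/9.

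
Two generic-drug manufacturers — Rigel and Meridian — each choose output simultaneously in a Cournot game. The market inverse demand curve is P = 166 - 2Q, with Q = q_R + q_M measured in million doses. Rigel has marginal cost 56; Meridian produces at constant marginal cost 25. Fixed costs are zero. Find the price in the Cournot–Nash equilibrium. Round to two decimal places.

Rigel's profit: π_R = (166 - 2Q)q_R - (56q_R). Setting ∂π_R/∂q_R = 0: 110 - 4q_R - 2(q_M) = 0.
Meridian's profit: π_M = (166 - 2Q)q_M - (25q_M). Setting ∂π_M/∂q_M = 0: 141 - 4q_M - 2(q_R) = 0.
Best responses: q_R = (110 - 2q_M)/4, q_M = (141 - 2q_R)/4.
Substituting one into the other gives q_R = 79/6 and q_M = 86/3.
Total output Q = 251/6, so price P = 166 - 2·(251/6) = 247/3.

82.33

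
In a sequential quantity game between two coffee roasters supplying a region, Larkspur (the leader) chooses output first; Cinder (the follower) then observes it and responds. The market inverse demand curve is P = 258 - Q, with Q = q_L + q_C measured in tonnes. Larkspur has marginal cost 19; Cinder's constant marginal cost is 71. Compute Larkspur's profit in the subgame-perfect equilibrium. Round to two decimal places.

Solve by backward induction. Given q_L, the follower Cinder maximises π_C = (258 - q_L - q_C)q_C - 71q_C.
∂π_C/∂q_C = 187 - q_L - 2q_C = 0 gives the reaction function q_C = (187 - q_L)/2.
Larkspur substitutes q_C(q_L) into its own profit: π_L = q_L(258 - q_L - (187 - q_L)/2) - 19q_L = (329/2 - (1/2)q_L)q_L - 19q_L.
Maximising: ∂π_L/∂q_L = 291/2 - q_L = 0, giving q_L = 291/2.
Then q_C = (187 - 291/2)/2 = 83/4.
Price P = 258 - 665/4 = 367/4.
Larkspur's profit: (367/4 - 19)·(291/2) = 10585.1250.

10585.13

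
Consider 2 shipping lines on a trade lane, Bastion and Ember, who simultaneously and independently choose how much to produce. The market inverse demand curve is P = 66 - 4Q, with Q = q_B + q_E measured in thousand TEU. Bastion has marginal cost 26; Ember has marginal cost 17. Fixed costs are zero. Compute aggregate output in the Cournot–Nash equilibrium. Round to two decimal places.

Bastion's profit: π_B = (66 - 4Q)q_B - (26q_B). Setting ∂π_B/∂q_B = 0: 40 - 8q_B - 4(q_E) = 0.
Ember's profit: π_E = (66 - 4Q)q_E - (17q_E). Setting ∂π_E/∂q_E = 0: 49 - 8q_E - 4(q_B) = 0.
So q_B = (40 - 4q_E)/8 and q_E = (49 - 4q_B)/8.
Solving the pair: q_B = 31/12, q_E = 29/6.
Total output Q = 31/12 + 29/6 = 89/12.

7.42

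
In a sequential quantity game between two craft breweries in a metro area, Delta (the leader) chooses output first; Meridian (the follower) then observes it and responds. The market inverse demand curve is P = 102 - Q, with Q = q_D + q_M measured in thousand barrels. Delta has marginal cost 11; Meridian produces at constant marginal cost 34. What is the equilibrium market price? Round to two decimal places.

39.50

The follower Meridian best-responds to any q_D: π_M = (102 - Q)q_M - 34q_M.
Setting the follower's marginal profit to zero, 68 - q_D - 2q_M = 0, i.e. q_M = (68 - q_D)/2.
The leader anticipates this reaction. Substituting into P = 102 - Q gives P = 68 - (1/2)q_D, so π_D = (68 - (1/2)q_D)q_D - 11q_D.
The leader's first-order condition 57 - q_D = 0 yields q_D = 57.
Then q_M = (68 - 57)/2 = 11/2.
Total output Q = 125/2, so price P = 102 - 125/2 = 79/2.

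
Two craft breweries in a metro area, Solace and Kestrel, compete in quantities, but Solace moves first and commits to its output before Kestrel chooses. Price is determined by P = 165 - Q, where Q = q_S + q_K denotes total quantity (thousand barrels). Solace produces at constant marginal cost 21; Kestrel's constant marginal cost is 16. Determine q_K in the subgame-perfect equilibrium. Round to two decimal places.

The follower Kestrel best-responds to any q_S: π_K = (165 - Q)q_K - 16q_K.
Setting the follower's marginal profit to zero, 149 - q_S - 2q_K = 0, i.e. q_K = (149 - q_S)/2.
Solace substitutes q_K(q_S) into its own profit: π_S = q_S(165 - q_S - (149 - q_S)/2) - 21q_S = (181/2 - (1/2)q_S)q_S - 21q_S.
Leader FOC: 139/2 - q_S = 0, so q_S = 139/2.
Then q_K = (149 - 139/2)/2 = 159/4.

39.75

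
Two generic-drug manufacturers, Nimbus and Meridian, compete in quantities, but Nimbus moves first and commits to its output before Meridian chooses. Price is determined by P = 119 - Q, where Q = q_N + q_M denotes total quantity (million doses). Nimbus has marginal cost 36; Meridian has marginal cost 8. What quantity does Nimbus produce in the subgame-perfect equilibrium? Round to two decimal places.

Solve by backward induction. Given q_N, the follower Meridian maximises π_M = (119 - q_N - q_M)q_M - 8q_M.
Follower FOC: 111 - q_N - 2q_M = 0, so q_M(q_N) = (111 - q_N)/2.
Nimbus substitutes q_M(q_N) into its own profit: π_N = q_N(119 - q_N - (111 - q_N)/2) - 36q_N = (127/2 - (1/2)q_N)q_N - 36q_N.
Leader FOC: 55/2 - q_N = 0, so q_N = 55/2.
Then q_M = (111 - 55/2)/2 = 167/4.

27.50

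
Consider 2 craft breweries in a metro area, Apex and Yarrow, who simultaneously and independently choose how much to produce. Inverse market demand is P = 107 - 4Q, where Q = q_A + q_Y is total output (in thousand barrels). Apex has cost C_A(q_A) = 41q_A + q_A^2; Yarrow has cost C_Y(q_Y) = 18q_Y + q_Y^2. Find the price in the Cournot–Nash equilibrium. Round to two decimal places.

62.71

Apex's profit: π_A = (107 - 4Q)q_A - (41q_A + q_A²). Setting ∂π_A/∂q_A = 0: 66 - 10q_A - 4(q_Y) = 0.
Yarrow's profit: π_Y = (107 - 4Q)q_Y - (18q_Y + q_Y²). Setting ∂π_Y/∂q_Y = 0: 89 - 10q_Y - 4(q_A) = 0.
So q_A = (66 - 4q_Y)/10 and q_Y = (89 - 4q_A)/10.
Solving the pair: q_A = 76/21, q_Y = 313/42.
Total output Q = 155/14, so price P = 107 - 4·(155/14) = 439/7.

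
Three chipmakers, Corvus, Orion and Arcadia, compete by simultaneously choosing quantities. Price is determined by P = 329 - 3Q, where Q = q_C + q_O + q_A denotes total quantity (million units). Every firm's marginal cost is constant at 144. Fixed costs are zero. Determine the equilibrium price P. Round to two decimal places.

190.25

Each firm earns π_i = (329 - 3Q)q_i - 144q_i.
Setting ∂π_i/∂q_i = 0 with rivals' quantities fixed: 185 - 6q_i - 3·Σ_{j≠i} q_j = 0.
With identical firms every q_j equals q_i, so Σ_{j≠i} q_j = 2q_i and 185 = 12q_i, giving q_i = 185/12.
Total output Q = 185/4, so price P = 329 - 3·(185/4) = 761/4.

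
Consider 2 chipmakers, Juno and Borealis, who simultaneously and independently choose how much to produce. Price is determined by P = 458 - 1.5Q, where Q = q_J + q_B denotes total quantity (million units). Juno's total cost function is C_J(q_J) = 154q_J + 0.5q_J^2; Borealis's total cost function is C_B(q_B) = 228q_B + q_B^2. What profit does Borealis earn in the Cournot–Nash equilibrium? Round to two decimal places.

1708.36

Juno's profit: π_J = (458 - 1.5Q)q_J - (154q_J + (1/2)q_J²). Setting ∂π_J/∂q_J = 0: 304 - 4q_J - (3/2)(q_B) = 0.
Borealis's first-order condition: 230 - 5q_B - (3/2)(q_J) = 0.
Best responses: q_J = (304 - (3/2)q_B)/4, q_B = (230 - (3/2)q_J)/5.
Substituting one into the other gives q_J = 66.1972 and q_B = 1856/71.
Price P = 458 - (3/2)·92.3380 = 319.4930.
Borealis's profit: 319.4930·(1856/71) - 228·(1856/71) - (1856/71)² = 1708.3595.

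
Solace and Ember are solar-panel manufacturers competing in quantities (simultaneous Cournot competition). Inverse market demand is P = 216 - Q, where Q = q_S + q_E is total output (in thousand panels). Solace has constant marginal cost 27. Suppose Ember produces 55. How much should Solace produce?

With the rival's output fixed at 55, Solace's profit is π_S = (216 - 55 - q_S)q_S - (27q_S) = (161 - q_S)q_S - (27q_S).
∂π_S/∂q_S = 134 - 2q_S = 0, so q_S = 67.

67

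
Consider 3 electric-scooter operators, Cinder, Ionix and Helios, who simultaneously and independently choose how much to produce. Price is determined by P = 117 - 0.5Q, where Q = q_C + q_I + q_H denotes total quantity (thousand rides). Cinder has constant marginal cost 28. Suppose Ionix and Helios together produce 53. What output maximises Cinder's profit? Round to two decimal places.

With rivals' combined output fixed at 53, Cinder's profit is π_C = (117 - (1/2)·53 - (1/2)q_C)q_C - (28q_C) = (181/2 - (1/2)q_C)q_C - (28q_C).
∂π_C/∂q_C = 125/2 - q_C = 0, so q_C = 125/2.

62.50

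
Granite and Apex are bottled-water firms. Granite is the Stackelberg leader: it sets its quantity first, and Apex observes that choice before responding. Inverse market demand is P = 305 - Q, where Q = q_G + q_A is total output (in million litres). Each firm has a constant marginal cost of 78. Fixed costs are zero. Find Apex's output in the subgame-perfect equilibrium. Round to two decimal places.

56.75

The follower Apex best-responds to any q_G: π_A = (305 - Q)q_A - 78q_A.
Setting the follower's marginal profit to zero, 227 - q_G - 2q_A = 0, i.e. q_A = (227 - q_G)/2.
Granite substitutes q_A(q_G) into its own profit: π_G = q_G(305 - q_G - (227 - q_G)/2) - 78q_G = (383/2 - (1/2)q_G)q_G - 78q_G.
Maximising: ∂π_G/∂q_G = 227/2 - q_G = 0, giving q_G = 227/2.
Then q_A = (227 - 227/2)/2 = 227/4.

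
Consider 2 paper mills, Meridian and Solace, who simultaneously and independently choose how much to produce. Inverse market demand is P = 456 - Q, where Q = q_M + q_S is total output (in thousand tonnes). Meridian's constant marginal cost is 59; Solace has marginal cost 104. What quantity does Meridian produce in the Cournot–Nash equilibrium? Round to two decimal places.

Meridian's profit: π_M = (456 - Q)q_M - (59q_M). Setting ∂π_M/∂q_M = 0: 397 - 2q_M - (q_S) = 0.
Solace's first-order condition: 352 - 2q_S - (q_M) = 0.
Best responses: q_M = (397 - q_S)/2, q_S = (352 - q_M)/2.
Solving the pair: q_M = 442/3, q_S = 307/3.

147.33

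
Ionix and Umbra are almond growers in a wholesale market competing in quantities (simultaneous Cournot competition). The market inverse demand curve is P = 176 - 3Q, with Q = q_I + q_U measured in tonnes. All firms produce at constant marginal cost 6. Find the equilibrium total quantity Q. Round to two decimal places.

37.78

A representative firm's profit is π_i = q_i(176 - 3Q) - 6q_i.
First-order condition (treating rivals' output as given): 170 - 6q_i - 3q_j = 0.
With identical firms every q_j equals q_i, so q_j = q_i and 170 = 9q_i, giving q_i = 170/9.
Total output Q = 170/9 + 170/9 = 340/9.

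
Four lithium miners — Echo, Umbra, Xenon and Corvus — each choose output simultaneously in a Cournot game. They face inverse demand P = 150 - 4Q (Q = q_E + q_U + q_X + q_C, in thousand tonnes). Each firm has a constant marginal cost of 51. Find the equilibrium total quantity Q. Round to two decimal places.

19.80

A representative firm's profit is π_i = q_i(150 - 4Q) - 51q_i.
First-order condition (treating rivals' output as given): 99 - 8q_i - 4·Σ_{j≠i} q_j = 0.
By symmetry each firm produces the same amount; substituting Σ_{j≠i} q_j = 3q_i yields q_i = 99/20.
Total output Q = 99/20 + 99/20 + 99/20 + 99/20 = 99/5.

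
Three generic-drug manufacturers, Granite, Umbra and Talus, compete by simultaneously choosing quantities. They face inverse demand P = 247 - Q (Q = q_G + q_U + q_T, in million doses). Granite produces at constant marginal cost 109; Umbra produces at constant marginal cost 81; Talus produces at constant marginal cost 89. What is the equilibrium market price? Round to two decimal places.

Granite's profit: π_G = (247 - Q)q_G - (109q_G). Setting ∂π_G/∂q_G = 0: 138 - 2q_G - (q_U + q_T) = 0.
Umbra's first-order condition: 166 - 2q_U - (q_G + q_T) = 0.
Talus's first-order condition: 158 - 2q_T - (q_G + q_U) = 0.
Summing all 3 equations gives 462 − 4Q = 0, hence Q = 231/2.
Back-substituting: q_G = (138 − 231/2) = 45/2, q_U = (166 − 231/2) = 101/2, q_T = (158 − 231/2) = 85/2.
Total output Q = 231/2, so price P = 247 - 231/2 = 263/2.

131.50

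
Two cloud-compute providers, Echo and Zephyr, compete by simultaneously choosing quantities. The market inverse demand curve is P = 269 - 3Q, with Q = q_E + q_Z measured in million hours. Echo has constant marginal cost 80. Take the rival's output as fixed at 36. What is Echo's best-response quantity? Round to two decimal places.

13.50

With the rival's output fixed at 36, Echo's profit is π_E = (269 - 3·36 - 3q_E)q_E - (80q_E) = (161 - 3q_E)q_E - (80q_E).
∂π_E/∂q_E = 81 - 6q_E = 0, so q_E = 27/2.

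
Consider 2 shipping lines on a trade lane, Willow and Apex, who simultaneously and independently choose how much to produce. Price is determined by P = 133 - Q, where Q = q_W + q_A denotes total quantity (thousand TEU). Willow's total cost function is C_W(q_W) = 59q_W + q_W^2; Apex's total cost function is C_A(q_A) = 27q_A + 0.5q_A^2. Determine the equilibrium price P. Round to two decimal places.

90.64

Willow's profit: π_W = (133 - Q)q_W - (59q_W + q_W²). Setting ∂π_W/∂q_W = 0: 74 - 4q_W - (q_A) = 0.
Apex's profit: π_A = (133 - Q)q_A - (27q_A + (1/2)q_A²). Setting ∂π_A/∂q_A = 0: 106 - 3q_A - (q_W) = 0.
Best responses: q_W = (74 - q_A)/4, q_A = (106 - q_W)/3.
Substituting one into the other gives q_W = 116/11 and q_A = 350/11.
Total output Q = 466/11, so price P = 133 - 466/11 = 997/11.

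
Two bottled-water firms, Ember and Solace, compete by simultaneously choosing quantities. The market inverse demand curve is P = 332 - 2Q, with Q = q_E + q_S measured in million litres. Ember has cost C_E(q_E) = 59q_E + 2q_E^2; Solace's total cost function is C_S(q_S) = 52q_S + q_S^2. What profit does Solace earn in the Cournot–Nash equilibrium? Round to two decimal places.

4446.75

Ember's profit: π_E = (332 - 2Q)q_E - (59q_E + 2q_E²). Setting ∂π_E/∂q_E = 0: 273 - 8q_E - 2(q_S) = 0.
Solace's first-order condition: 280 - 6q_S - 2(q_E) = 0.
So q_E = (273 - 2q_S)/8 and q_S = (280 - 2q_E)/6.
Solving the pair: q_E = 49/2, q_S = 77/2.
Price P = 332 - 2·63 = 206.
Solace's profit: 206·(77/2) - 52·(77/2) - (77/2)² = 4446.7500.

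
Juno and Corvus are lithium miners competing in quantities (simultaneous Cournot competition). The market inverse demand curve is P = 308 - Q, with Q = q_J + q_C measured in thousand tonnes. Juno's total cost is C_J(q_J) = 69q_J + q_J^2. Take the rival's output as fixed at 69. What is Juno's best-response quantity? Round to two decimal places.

With the rival's output fixed at 69, Juno's profit is π_J = (308 - 69 - q_J)q_J - (69q_J + q_J²) = (239 - q_J)q_J - (69q_J + q_J²).
∂π_J/∂q_J = 170 - 4q_J = 0, so q_J = 85/2.

42.50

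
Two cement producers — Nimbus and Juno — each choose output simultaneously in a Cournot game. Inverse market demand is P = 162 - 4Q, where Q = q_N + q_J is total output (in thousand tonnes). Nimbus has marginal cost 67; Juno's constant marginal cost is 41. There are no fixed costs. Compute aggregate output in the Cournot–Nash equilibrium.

18

Nimbus's profit: π_N = (162 - 4Q)q_N - (67q_N). Setting ∂π_N/∂q_N = 0: 95 - 8q_N - 4(q_J) = 0.
Juno's first-order condition: 121 - 8q_J - 4(q_N) = 0.
Rearranging gives the reaction functions q_N = (95 - 4q_J)/8 and q_J = (121 - 4q_N)/8.
Solving the pair: q_N = 23/4, q_J = 49/4.
Total output Q = 23/4 + 49/4 = 18.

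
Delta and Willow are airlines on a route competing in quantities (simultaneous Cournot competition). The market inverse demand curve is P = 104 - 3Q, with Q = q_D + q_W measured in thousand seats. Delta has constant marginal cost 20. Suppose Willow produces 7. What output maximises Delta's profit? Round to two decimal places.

With the rival's output fixed at 7, Delta's profit is π_D = (104 - 3·7 - 3q_D)q_D - (20q_D) = (83 - 3q_D)q_D - (20q_D).
∂π_D/∂q_D = 63 - 6q_D = 0, so q_D = 21/2.

10.50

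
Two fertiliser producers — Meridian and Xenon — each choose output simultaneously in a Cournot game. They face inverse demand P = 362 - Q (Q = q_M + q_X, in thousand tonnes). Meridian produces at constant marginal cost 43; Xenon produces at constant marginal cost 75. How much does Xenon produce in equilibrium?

Meridian's profit: π_M = (362 - Q)q_M - (43q_M). Setting ∂π_M/∂q_M = 0: 319 - 2q_M - (q_X) = 0.
Xenon's profit: π_X = (362 - Q)q_X - (75q_X). Setting ∂π_X/∂q_X = 0: 287 - 2q_X - (q_M) = 0.
So q_M = (319 - q_X)/2 and q_X = (287 - q_M)/2.
Substituting one into the other gives q_M = 117 and q_X = 85.

85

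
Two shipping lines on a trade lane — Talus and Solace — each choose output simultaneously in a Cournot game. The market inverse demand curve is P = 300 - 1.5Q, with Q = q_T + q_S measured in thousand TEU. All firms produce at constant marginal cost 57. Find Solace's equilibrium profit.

4374

A representative firm's profit is π_i = q_i(300 - 1.5Q) - 57q_i.
First-order condition (treating rivals' output as given): 243 - 3q_i - (3/2)q_j = 0.
With identical firms every q_j equals q_i, so q_j = q_i and 243 = (9/2)q_i, giving q_i = 54.
Price P = 300 - (3/2)·108 = 138.
Solace's profit: (138 - 57)·54 = 4374.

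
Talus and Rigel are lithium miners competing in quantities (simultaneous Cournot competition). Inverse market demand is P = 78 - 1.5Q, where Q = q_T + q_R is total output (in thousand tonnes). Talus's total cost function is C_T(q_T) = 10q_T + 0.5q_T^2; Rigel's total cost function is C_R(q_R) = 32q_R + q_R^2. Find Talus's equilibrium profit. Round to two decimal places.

Talus's profit: π_T = (78 - 1.5Q)q_T - (10q_T + (1/2)q_T²). Setting ∂π_T/∂q_T = 0: 68 - 4q_T - (3/2)(q_R) = 0.
Rigel's profit: π_R = (78 - 1.5Q)q_R - (32q_R + q_R²). Setting ∂π_R/∂q_R = 0: 46 - 5q_R - (3/2)(q_T) = 0.
So q_T = (68 - (3/2)q_R)/4 and q_R = (46 - (3/2)q_T)/5.
Substituting one into the other gives q_T = 1084/71 and q_R = 328/71.
Price P = 78 - (3/2)·(1412/71) = 48.1690.
Talus's profit: 48.1690·(1084/71) - 10·(1084/71) - (1/2)(1084/71)² = 466.1996.

466.20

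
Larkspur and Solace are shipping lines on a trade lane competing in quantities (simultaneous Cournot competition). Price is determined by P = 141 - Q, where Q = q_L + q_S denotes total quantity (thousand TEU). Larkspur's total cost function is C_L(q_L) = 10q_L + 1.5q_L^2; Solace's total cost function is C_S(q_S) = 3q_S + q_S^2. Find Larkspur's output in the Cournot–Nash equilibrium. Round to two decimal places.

20.32

Larkspur's profit: π_L = (141 - Q)q_L - (10q_L + (3/2)q_L²). Setting ∂π_L/∂q_L = 0: 131 - 5q_L - (q_S) = 0.
Solace's profit: π_S = (141 - Q)q_S - (3q_S + q_S²). Setting ∂π_S/∂q_S = 0: 138 - 4q_S - (q_L) = 0.
Rearranging gives the reaction functions q_L = (131 - q_S)/5 and q_S = (138 - q_L)/4.
Solving the pair: q_L = 386/19, q_S = 559/19.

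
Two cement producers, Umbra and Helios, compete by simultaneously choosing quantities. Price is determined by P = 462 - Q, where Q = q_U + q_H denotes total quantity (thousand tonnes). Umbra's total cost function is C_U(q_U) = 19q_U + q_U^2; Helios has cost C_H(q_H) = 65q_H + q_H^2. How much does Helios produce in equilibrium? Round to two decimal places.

76.33

Umbra's profit: π_U = (462 - Q)q_U - (19q_U + q_U²). Setting ∂π_U/∂q_U = 0: 443 - 4q_U - (q_H) = 0.
Helios's first-order condition: 397 - 4q_H - (q_U) = 0.
Best responses: q_U = (443 - q_H)/4, q_H = (397 - q_U)/4.
Substituting one into the other gives q_U = 275/3 and q_H = 229/3.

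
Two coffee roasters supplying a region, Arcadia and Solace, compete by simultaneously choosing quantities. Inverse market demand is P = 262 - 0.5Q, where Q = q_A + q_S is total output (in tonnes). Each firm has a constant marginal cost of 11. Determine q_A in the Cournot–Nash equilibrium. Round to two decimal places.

A representative firm's profit is π_i = q_i(262 - 0.5Q) - 11q_i.
First-order condition (treating rivals' output as given): 251 - q_i - (1/2)q_j = 0.
By symmetry each firm produces the same amount; substituting q_j = q_i yields q_i = 251/(3/2) = 502/3.

167.33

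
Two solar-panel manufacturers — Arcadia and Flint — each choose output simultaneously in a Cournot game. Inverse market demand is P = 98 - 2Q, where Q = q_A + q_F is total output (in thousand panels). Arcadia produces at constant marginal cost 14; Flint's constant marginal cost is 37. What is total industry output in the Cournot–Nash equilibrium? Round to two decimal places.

Arcadia's profit: π_A = (98 - 2Q)q_A - (14q_A). Setting ∂π_A/∂q_A = 0: 84 - 4q_A - 2(q_F) = 0.
Flint's first-order condition: 61 - 4q_F - 2(q_A) = 0.
So q_A = (84 - 2q_F)/4 and q_F = (61 - 2q_A)/4.
Substituting one into the other gives q_A = 107/6 and q_F = 19/3.
Total output Q = 107/6 + 19/3 = 145/6.

24.17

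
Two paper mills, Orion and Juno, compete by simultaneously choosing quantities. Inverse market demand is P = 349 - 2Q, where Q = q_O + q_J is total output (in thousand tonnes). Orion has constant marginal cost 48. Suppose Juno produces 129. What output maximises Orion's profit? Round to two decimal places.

With the rival's output fixed at 129, Orion's profit is π_O = (349 - 2·129 - 2q_O)q_O - (48q_O) = (91 - 2q_O)q_O - (48q_O).
∂π_O/∂q_O = 43 - 4q_O = 0, so q_O = 43/4.

10.75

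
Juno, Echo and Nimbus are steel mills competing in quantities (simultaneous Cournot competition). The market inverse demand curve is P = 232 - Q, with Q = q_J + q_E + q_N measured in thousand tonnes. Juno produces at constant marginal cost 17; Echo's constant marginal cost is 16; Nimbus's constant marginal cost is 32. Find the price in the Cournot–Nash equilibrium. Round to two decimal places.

Juno's profit: π_J = (232 - Q)q_J - (17q_J). Setting ∂π_J/∂q_J = 0: 215 - 2q_J - (q_E + q_N) = 0.
Echo's profit: π_E = (232 - Q)q_E - (16q_E). Setting ∂π_E/∂q_E = 0: 216 - 2q_E - (q_J + q_N) = 0.
Nimbus's first-order condition: 200 - 2q_N - (q_J + q_E) = 0.
Summing all 3 equations gives 631 − 4Q = 0, hence Q = 631/4.
Back-substituting: q_J = (215 − 631/4) = 229/4, q_E = (216 − 631/4) = 233/4, q_N = (200 − 631/4) = 169/4.
Total output Q = 631/4, so price P = 232 - 631/4 = 297/4.

74.25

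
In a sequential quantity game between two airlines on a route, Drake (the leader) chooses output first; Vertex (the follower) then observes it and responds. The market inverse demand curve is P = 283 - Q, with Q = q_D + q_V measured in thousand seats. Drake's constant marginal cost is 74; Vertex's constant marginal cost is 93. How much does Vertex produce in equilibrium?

38

Solve by backward induction. Given q_D, the follower Vertex maximises π_V = (283 - q_D - q_V)q_V - 93q_V.
Setting the follower's marginal profit to zero, 190 - q_D - 2q_V = 0, i.e. q_V = (190 - q_D)/2.
Drake substitutes q_V(q_D) into its own profit: π_D = q_D(283 - q_D - (190 - q_D)/2) - 74q_D = (188 - (1/2)q_D)q_D - 74q_D.
Maximising: ∂π_D/∂q_D = 114 - q_D = 0, giving q_D = 114.
Then q_V = (190 - 114)/2 = 38.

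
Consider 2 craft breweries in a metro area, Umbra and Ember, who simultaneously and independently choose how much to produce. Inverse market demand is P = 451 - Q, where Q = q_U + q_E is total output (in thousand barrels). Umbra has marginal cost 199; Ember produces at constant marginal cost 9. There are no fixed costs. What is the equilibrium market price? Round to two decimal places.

219.67

Umbra's profit: π_U = (451 - Q)q_U - (199q_U). Setting ∂π_U/∂q_U = 0: 252 - 2q_U - (q_E) = 0.
Ember's first-order condition: 442 - 2q_E - (q_U) = 0.
Best responses: q_U = (252 - q_E)/2, q_E = (442 - q_U)/2.
Solving the pair: q_U = 62/3, q_E = 632/3.
Total output Q = 694/3, so price P = 451 - 694/3 = 659/3.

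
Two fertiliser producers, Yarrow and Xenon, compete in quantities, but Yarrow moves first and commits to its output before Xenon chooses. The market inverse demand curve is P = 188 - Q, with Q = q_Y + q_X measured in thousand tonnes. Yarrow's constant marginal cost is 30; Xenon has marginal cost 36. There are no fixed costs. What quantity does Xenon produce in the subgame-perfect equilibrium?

35

The follower Xenon best-responds to any q_Y: π_X = (188 - Q)q_X - 36q_X.
Setting the follower's marginal profit to zero, 152 - q_Y - 2q_X = 0, i.e. q_X = (152 - q_Y)/2.
Yarrow substitutes q_X(q_Y) into its own profit: π_Y = q_Y(188 - q_Y - (152 - q_Y)/2) - 30q_Y = (112 - (1/2)q_Y)q_Y - 30q_Y.
Maximising: ∂π_Y/∂q_Y = 82 - q_Y = 0, giving q_Y = 82.
Then q_X = (152 - 82)/2 = 35.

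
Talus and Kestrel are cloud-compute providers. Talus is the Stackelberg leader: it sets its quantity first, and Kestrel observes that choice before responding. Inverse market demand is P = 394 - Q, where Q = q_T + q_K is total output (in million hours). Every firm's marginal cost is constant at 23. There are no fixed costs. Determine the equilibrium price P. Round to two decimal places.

115.75

The follower Kestrel best-responds to any q_T: π_K = (394 - Q)q_K - 23q_K.
Follower FOC: 371 - q_T - 2q_K = 0, so q_K(q_T) = (371 - q_T)/2.
The leader anticipates this reaction. Substituting into P = 394 - Q gives P = 417/2 - (1/2)q_T, so π_T = (417/2 - (1/2)q_T)q_T - 23q_T.
Maximising: ∂π_T/∂q_T = 371/2 - q_T = 0, giving q_T = 371/2.
Then q_K = (371 - 371/2)/2 = 371/4.
Total output Q = 1113/4, so price P = 394 - 1113/4 = 463/4.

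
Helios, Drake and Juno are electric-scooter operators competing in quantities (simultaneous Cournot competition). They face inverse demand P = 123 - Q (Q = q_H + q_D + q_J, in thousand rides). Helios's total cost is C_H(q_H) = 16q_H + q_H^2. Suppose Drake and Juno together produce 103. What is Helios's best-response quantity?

1

With rivals' combined output fixed at 103, Helios's profit is π_H = (123 - 103 - q_H)q_H - (16q_H + q_H²) = (20 - q_H)q_H - (16q_H + q_H²).
∂π_H/∂q_H = 4 - 4q_H = 0, so q_H = 1.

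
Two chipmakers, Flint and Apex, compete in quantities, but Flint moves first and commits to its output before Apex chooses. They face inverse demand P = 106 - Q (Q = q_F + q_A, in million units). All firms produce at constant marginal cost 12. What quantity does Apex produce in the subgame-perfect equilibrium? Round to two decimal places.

23.50

The follower Apex best-responds to any q_F: π_A = (106 - Q)q_A - 12q_A.
∂π_A/∂q_A = 94 - q_F - 2q_A = 0 gives the reaction function q_A = (94 - q_F)/2.
The leader anticipates this reaction. Substituting into P = 106 - Q gives P = 59 - (1/2)q_F, so π_F = (59 - (1/2)q_F)q_F - 12q_F.
The leader's first-order condition 47 - q_F = 0 yields q_F = 47.
Then q_A = (94 - 47)/2 = 47/2.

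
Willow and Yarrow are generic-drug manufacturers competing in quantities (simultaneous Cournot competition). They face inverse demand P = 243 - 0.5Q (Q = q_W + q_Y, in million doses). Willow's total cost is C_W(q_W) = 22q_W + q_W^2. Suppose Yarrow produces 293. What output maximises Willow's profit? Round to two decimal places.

With the rival's output fixed at 293, Willow's profit is π_W = (243 - (1/2)·293 - (1/2)q_W)q_W - (22q_W + q_W²) = (193/2 - (1/2)q_W)q_W - (22q_W + q_W²).
∂π_W/∂q_W = 149/2 - 3q_W = 0, so q_W = 149/6.

24.83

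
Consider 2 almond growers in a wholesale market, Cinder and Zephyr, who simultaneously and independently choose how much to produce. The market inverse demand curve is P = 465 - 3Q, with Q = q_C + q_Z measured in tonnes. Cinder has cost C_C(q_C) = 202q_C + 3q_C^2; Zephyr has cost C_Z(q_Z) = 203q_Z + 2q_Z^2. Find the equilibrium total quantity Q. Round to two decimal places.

Cinder's profit: π_C = (465 - 3Q)q_C - (202q_C + 3q_C²). Setting ∂π_C/∂q_C = 0: 263 - 12q_C - 3(q_Z) = 0.
Zephyr's first-order condition: 262 - 10q_Z - 3(q_C) = 0.
Best responses: q_C = (263 - 3q_Z)/12, q_Z = (262 - 3q_C)/10.
Solving the pair: q_C = 1844/111, q_Z = 785/37.
Total output Q = 1844/111 + 785/37 = 37.8288.

37.83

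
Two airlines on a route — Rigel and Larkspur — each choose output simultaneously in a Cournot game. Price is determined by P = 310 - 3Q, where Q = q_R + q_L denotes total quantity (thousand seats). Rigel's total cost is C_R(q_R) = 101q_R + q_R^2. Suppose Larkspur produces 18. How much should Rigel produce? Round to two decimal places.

19.38

With the rival's output fixed at 18, Rigel's profit is π_R = (310 - 3·18 - 3q_R)q_R - (101q_R + q_R²) = (256 - 3q_R)q_R - (101q_R + q_R²).
∂π_R/∂q_R = 155 - 8q_R = 0, so q_R = 155/8.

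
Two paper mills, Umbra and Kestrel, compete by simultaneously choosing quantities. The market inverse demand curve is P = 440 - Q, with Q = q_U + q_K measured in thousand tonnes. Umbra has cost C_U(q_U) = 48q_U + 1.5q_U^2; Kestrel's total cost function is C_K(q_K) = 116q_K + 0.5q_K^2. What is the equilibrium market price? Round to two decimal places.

291.43

Umbra's profit: π_U = (440 - Q)q_U - (48q_U + (3/2)q_U²). Setting ∂π_U/∂q_U = 0: 392 - 5q_U - (q_K) = 0.
Kestrel's first-order condition: 324 - 3q_K - (q_U) = 0.
So q_U = (392 - q_K)/5 and q_K = (324 - q_U)/3.
Substituting one into the other gives q_U = 426/7 and q_K = 614/7.
Total output Q = 1040/7, so price P = 440 - 1040/7 = 291.4286.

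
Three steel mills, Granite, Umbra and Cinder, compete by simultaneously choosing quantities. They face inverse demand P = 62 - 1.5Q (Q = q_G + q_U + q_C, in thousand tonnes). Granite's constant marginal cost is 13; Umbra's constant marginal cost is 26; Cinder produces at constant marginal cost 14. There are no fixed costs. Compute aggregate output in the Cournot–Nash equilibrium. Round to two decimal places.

22.17

Granite's profit: π_G = (62 - 1.5Q)q_G - (13q_G). Setting ∂π_G/∂q_G = 0: 49 - 3q_G - (3/2)(q_U + q_C) = 0.
Umbra's first-order condition: 36 - 3q_U - (3/2)(q_G + q_C) = 0.
Cinder's profit: π_C = (62 - 1.5Q)q_C - (14q_C). Setting ∂π_C/∂q_C = 0: 48 - 3q_C - (3/2)(q_G + q_U) = 0.
Summing all 3 equations gives 133 − 6Q = 0, hence Q = 133/6.
Back-substituting: q_G = (49 − 133/4)/(3/2) = 21/2, q_U = (36 − 133/4)/(3/2) = 11/6, q_C = (48 − 133/4)/(3/2) = 59/6.
Total output Q = 21/2 + 11/6 + 59/6 = 133/6.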